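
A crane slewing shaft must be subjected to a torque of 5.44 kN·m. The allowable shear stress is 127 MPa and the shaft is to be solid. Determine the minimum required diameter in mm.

For a solid shaft τ_max = 16T/(πd³), so d = (16T/(π τ_allow))^(1/3) = (16·5440/(π·1.27×10^8))^(1/3) = 0.06020 m.

60.2 mm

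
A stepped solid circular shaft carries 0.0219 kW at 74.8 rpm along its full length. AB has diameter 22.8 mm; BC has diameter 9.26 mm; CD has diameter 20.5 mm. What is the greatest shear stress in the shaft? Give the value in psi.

2600 psi

ω = 2π·74.8/60 = 7.833 rad/s, so T = P/ω = 0.0219×10³ / 7.833 = 2.796 N·m.
Under the same torque, τ_max = 16T/(πd³) is largest where d is smallest — segment BC (d = 9.26 mm).
τ_max = 16·2.796/(π·(0.00926)³) = 1.793×10^7 Pa.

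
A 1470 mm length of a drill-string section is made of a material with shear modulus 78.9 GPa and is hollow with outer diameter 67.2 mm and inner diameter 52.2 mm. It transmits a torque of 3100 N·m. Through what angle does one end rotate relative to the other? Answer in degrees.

J = π(d_o⁴ − d_i⁴)/32 = π(0.0672⁴ − 0.0522⁴)/32 = 1.273×10^-6 m⁴.
θ = T·L/(G·J) = 3100 × 1.47 / (78.9×10⁹ × 1.273×10^-6) = 0.04537 rad.

2.60°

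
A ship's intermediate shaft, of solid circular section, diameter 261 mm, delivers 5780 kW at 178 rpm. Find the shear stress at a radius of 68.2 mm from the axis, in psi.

ω = 2π·178/60 = 18.64 rad/s, so T = P/ω = 5780×10³ / 18.64 = 310100 N·m.
J = πd⁴/32 = π(0.261)⁴/32 = 4.556×10^-4 m⁴.
Shear stress varies linearly with radius: τ = T·r/J = 310100 × 0.0682 / 4.556×10^-4 = 4.642×10^7 Pa.

6730 psi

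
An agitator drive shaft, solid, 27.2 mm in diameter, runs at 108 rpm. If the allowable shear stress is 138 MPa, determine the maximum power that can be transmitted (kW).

6.17 kW

J = πd⁴/32 = π(0.0272)⁴/32 = 5.374×10^-8 m⁴.
T_max = τ_allow·J/r = 1.38×10^8 × 5.374×10^-8 / 0.0136 = 545.3 N·m.
ω = 2π·108/60 = 11.31 rad/s, so P_max = T_max·ω = 6167 W.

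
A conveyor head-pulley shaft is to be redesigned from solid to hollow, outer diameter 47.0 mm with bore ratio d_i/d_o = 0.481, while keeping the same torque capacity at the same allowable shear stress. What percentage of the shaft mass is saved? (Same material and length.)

Equal τ_max and T ⇒ the solid shaft needs d_s³ = d_o³(1−k⁴), so d_s = 47.0·(1−0.481⁴)^(1/3) = 46.15 mm.
Area ratio A_h/A_s = d_o²(1−k²)/d_s² = (1−k²)/(1−k⁴)^(2/3) = 0.7974.
Mass saving = 1 − 0.7974 = 20.3 %.

20.3 %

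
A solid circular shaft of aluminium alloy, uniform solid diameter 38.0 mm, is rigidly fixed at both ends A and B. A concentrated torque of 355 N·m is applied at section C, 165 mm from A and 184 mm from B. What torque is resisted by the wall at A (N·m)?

187 N·m

With uniform GJ and both ends fixed, compatibility θ_AC = θ_CB gives T_A·a = T_B·b, together with T_A + T_B = T₀.
T_A = T₀·b/(a+b) = 355.0·184/349.0 = 187.2 N·m; T_B = 167.8 N·m.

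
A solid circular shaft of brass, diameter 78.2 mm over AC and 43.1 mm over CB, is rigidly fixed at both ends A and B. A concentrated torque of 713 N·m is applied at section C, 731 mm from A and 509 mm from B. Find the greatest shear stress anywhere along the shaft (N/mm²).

Compatibility: T_A·a/J_AC = T_B·b/J_CB with T_A + T_B = T₀.
J_AC = 3.67×10^-6 m⁴, J_CB = 3.39×10^-7 m⁴, so T_A = T₀·(J_AC/a)/((J_AC/a)+(J_CB/b)) = 629.6 N·m, T_B = 83.43 N·m.
τ in each portion: τ_AC = 6.70×10^6 Pa, τ_CB = 5.31×10^6 Pa; maximum is in AC.
τ_max = T_AC·r/J = 629.6·0.0391/3.67×10^-6 = 6.705×10^6 Pa.

6.70 N/mm²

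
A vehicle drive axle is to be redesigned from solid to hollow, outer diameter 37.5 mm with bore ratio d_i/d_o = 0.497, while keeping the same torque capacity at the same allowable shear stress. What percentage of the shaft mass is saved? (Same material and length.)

21.5 %

Equal τ_max and T ⇒ the solid shaft needs d_s³ = d_o³(1−k⁴), so d_s = 37.5·(1−0.497⁴)^(1/3) = 36.72 mm.
Area ratio A_h/A_s = d_o²(1−k²)/d_s² = (1−k²)/(1−k⁴)^(2/3) = 0.7853.
Mass saving = 1 − 0.7853 = 21.5 %.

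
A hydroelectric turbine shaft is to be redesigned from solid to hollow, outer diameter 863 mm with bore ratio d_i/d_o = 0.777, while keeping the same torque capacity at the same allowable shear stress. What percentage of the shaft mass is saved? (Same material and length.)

46.4 %

Equal τ_max and T ⇒ the solid shaft needs d_s³ = d_o³(1−k⁴), so d_s = 863·(1−0.777⁴)^(1/3) = 742.0 mm.
Area ratio A_h/A_s = d_o²(1−k²)/d_s² = (1−k²)/(1−k⁴)^(2/3) = 0.5361.
Mass saving = 1 − 0.5361 = 46.4 %.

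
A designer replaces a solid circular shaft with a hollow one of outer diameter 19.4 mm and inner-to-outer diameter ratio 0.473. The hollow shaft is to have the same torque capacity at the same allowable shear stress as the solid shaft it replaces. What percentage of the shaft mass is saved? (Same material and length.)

Equal τ_max and T ⇒ the solid shaft needs d_s³ = d_o³(1−k⁴), so d_s = 19.4·(1−0.473⁴)^(1/3) = 19.07 mm.
Area ratio A_h/A_s = d_o²(1−k²)/d_s² = (1−k²)/(1−k⁴)^(2/3) = 0.8033.
Mass saving = 1 − 0.8033 = 19.7 %.

19.7 %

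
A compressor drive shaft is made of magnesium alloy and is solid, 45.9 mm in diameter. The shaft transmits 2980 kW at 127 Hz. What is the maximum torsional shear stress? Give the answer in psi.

28500 psi

ω = 2π·127 = 798.0 rad/s, so T = P/ω = 2980×10³ / 798.0 = 3735 N·m.
J = πd⁴/32 = π(0.0459)⁴/32 = 4.358×10^-7 m⁴.
τ_max = T·r/J = 3735 × 0.0229 / 4.358×10^-7 = 1.967×10^8 Pa.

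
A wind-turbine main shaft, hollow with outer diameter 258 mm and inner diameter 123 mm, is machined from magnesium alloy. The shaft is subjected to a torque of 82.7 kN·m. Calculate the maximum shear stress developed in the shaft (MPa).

J = π(d_o⁴ − d_i⁴)/32 = π(0.258⁴ − 0.123⁴)/32 = 4.125×10^-4 m⁴.
τ_max = T·r/J = 82700 × 0.129 / 4.125×10^-4 = 2.586×10^7 Pa.

25.9 MPa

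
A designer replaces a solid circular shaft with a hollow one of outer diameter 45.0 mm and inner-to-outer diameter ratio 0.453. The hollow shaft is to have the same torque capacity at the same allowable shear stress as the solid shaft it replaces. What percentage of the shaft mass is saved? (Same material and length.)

Equal τ_max and T ⇒ the solid shaft needs d_s³ = d_o³(1−k⁴), so d_s = 45.0·(1−0.453⁴)^(1/3) = 44.36 mm.
Area ratio A_h/A_s = d_o²(1−k²)/d_s² = (1−k²)/(1−k⁴)^(2/3) = 0.8179.
Mass saving = 1 − 0.8179 = 18.2 %.

18.2 %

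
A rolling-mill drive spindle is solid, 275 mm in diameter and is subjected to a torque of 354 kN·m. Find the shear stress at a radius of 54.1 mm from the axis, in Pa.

3.41e7 Pa

J = πd⁴/32 = π(0.275)⁴/32 = 5.615×10^-4 m⁴.
Shear stress varies linearly with radius: τ = T·r/J = 354000 × 0.0541 / 5.615×10^-4 = 3.411×10^7 Pa.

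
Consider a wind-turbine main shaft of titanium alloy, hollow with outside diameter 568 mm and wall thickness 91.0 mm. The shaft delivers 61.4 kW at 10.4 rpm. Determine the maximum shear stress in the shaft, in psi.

ω = 2π·10.4/60 = 1.089 rad/s, so T = P/ω = 61.4×10³ / 1.089 = 56380 N·m.
J = π(d_o⁴ − d_i⁴)/32 = π(0.568⁴ − 0.386⁴)/32 = 8.039×10^-3 m⁴.
τ_max = T·r/J = 56380 × 0.284 / 8.039×10^-3 = 1.992×10^6 Pa.

289 psi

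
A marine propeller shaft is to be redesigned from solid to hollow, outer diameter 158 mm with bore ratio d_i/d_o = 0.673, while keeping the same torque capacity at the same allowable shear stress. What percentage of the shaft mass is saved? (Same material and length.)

Equal τ_max and T ⇒ the solid shaft needs d_s³ = d_o³(1−k⁴), so d_s = 158·(1−0.673⁴)^(1/3) = 146.4 mm.
Area ratio A_h/A_s = d_o²(1−k²)/d_s² = (1−k²)/(1−k⁴)^(2/3) = 0.6376.
Mass saving = 1 − 0.6376 = 36.2 %.

36.2 %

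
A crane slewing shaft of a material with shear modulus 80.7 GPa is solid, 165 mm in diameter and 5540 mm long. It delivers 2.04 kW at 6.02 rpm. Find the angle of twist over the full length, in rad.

0.00305 rad

ω = 2π·6.02/60 = 0.6304 rad/s, so T = P/ω = 2.04×10³ / 0.6304 = 3236 N·m.
J = πd⁴/32 = π(0.165)⁴/32 = 7.277×10^-5 m⁴.
θ = T·L/(G·J) = 3236 × 5.54 / (80.7×10⁹ × 7.277×10^-5) = 3.053×10^-3 rad.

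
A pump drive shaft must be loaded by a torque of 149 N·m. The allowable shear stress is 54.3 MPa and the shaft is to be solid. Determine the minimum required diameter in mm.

For a solid shaft τ_max = 16T/(πd³), so d = (16T/(π τ_allow))^(1/3) = (16·149.0/(π·5.43×10^7))^(1/3) = 0.02409 m.

24.1 mm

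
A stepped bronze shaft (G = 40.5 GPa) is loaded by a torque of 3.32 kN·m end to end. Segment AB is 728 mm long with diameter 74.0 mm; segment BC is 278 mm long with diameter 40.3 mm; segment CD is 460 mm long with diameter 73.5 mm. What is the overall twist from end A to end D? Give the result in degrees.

6.96°

J_AB = π(0.0740)⁴/32 = 2.94×10^-6 m⁴; J_BC = π(0.0403)⁴/32 = 2.59×10^-7 m⁴; J_CD = π(0.0735)⁴/32 = 2.87×10^-6 m⁴.
θ = (T/G)·Σ L_i/J_i = (3320/40.5×10⁹)·(0.728/2.94×10^-6 + 0.278/2.59×10^-7 + 0.460/2.87×10^-6) = 0.1214 rad.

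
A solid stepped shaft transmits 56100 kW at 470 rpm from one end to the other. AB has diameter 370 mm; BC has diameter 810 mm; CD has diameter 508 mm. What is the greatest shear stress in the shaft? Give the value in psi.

ω = 2π·470/60 = 49.22 rad/s, so T = P/ω = 56100×10³ / 49.22 = 1.140e6 N·m.
Under the same torque, τ_max = 16T/(πd³) is largest where d is smallest — segment AB (d = 370 mm).
τ_max = 16·1.140e6/(π·(0.370)³) = 1.146×10^8 Pa.

16600 psi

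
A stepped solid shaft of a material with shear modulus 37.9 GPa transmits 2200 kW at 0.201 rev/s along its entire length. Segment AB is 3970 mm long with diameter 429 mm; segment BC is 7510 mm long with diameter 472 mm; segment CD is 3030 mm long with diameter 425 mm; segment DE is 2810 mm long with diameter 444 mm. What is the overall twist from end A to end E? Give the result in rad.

0.203 rad

ω = 2π·0.201 = 1.263 rad/s, so T = P/ω = 2200×10³ / 1.263 = 1.742e6 N·m.
J_AB = π(0.429)⁴/32 = 3.33×10^-3 m⁴; J_BC = π(0.472)⁴/32 = 4.87×10^-3 m⁴; J_CD = π(0.425)⁴/32 = 3.20×10^-3 m⁴; J_DE = π(0.444)⁴/32 = 3.82×10^-3 m⁴.
θ = (T/G)·Σ L_i/J_i = (1.742e6/37.9×10⁹)·(3.97/3.33×10^-3 + 7.51/4.87×10^-3 + 3.03/3.20×10^-3 + 2.81/3.82×10^-3) = 0.2030 rad.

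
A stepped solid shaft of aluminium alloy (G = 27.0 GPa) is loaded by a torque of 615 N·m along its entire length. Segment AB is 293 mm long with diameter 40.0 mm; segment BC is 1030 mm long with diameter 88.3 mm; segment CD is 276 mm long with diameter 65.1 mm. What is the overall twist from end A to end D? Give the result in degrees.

J_AB = π(0.0400)⁴/32 = 2.51×10^-7 m⁴; J_BC = π(0.0883)⁴/32 = 5.97×10^-6 m⁴; J_CD = π(0.0651)⁴/32 = 1.76×10^-6 m⁴.
θ = (T/G)·Σ L_i/J_i = (615.0/27.0×10⁹)·(0.293/2.51×10^-7 + 1.03/5.97×10^-6 + 0.276/1.76×10^-6) = 0.03405 rad.

1.95°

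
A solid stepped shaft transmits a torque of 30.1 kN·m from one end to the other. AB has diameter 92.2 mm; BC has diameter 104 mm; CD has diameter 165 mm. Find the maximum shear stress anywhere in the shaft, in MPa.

196 MPa

Under the same torque, τ_max = 16T/(πd³) is largest where d is smallest — segment AB (d = 92.2 mm).
τ_max = 16·30100/(π·(0.0922)³) = 1.956×10^8 Pa.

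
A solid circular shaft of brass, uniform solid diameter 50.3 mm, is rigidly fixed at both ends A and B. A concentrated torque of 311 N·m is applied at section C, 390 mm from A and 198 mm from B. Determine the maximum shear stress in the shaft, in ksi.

1.20 ksi

With uniform GJ and both ends fixed, compatibility θ_AC = θ_CB gives T_A·a = T_B·b, together with T_A + T_B = T₀.
T_A = T₀·b/(a+b) = 311.0·198/588.0 = 104.7 N·m; T_B = 206.3 N·m.
τ in each portion: τ_AC = 4.19×10^6 Pa, τ_CB = 8.25×10^6 Pa; maximum is in CB.
τ_max = T_CB·r/J = 206.3·0.0251/6.28×10^-7 = 8.255×10^6 Pa.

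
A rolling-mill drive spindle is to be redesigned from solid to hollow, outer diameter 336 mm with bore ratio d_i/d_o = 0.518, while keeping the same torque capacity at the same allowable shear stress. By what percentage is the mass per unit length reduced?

23.1 %

Equal τ_max and T ⇒ the solid shaft needs d_s³ = d_o³(1−k⁴), so d_s = 336·(1−0.518⁴)^(1/3) = 327.7 mm.
Area ratio A_h/A_s = d_o²(1−k²)/d_s² = (1−k²)/(1−k⁴)^(2/3) = 0.7690.
Mass saving = 1 − 0.7690 = 23.1 %.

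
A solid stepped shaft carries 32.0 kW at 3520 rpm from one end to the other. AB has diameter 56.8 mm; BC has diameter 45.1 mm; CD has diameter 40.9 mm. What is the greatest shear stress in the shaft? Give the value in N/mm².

6.46 N/mm²

ω = 2π·3520/60 = 368.6 rad/s, so T = P/ω = 32.0×10³ / 368.6 = 86.81 N·m.
Under the same torque, τ_max = 16T/(πd³) is largest where d is smallest — segment CD (d = 40.9 mm).
τ_max = 16·86.81/(π·(0.0409)³) = 6.462×10^6 Pa.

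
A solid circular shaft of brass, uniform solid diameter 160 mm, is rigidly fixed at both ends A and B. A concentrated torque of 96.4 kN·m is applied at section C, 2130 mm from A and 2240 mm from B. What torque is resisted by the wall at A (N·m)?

49400 N·m

With uniform GJ and both ends fixed, compatibility θ_AC = θ_CB gives T_A·a = T_B·b, together with T_A + T_B = T₀.
T_A = T₀·b/(a+b) = 96400·2240/4370 = 49410 N·m; T_B = 46990 N·m.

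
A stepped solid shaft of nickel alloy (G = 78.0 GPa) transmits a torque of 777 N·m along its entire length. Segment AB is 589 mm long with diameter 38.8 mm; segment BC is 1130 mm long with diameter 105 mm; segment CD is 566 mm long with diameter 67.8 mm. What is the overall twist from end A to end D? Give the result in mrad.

J_AB = π(0.0388)⁴/32 = 2.22×10^-7 m⁴; J_BC = π(0.105)⁴/32 = 1.19×10^-5 m⁴; J_CD = π(0.0678)⁴/32 = 2.07×10^-6 m⁴.
θ = (T/G)·Σ L_i/J_i = (777.0/78.0×10⁹)·(0.589/2.22×10^-7 + 1.13/1.19×10^-5 + 0.566/2.07×10^-6) = 0.03003 rad.

30.0 mrad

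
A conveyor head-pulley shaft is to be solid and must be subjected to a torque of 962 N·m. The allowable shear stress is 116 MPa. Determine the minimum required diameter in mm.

34.8 mm

For a solid shaft τ_max = 16T/(πd³), so d = (16T/(π τ_allow))^(1/3) = (16·962.0/(π·1.16×10^8))^(1/3) = 0.03483 m.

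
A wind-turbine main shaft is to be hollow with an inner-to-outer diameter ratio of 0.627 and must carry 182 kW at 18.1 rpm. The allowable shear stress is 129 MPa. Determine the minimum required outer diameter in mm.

ω = 2π·18.1/60 = 1.895 rad/s, so T = P/ω = 182×10³ / 1.895 = 96020 N·m.
For a hollow shaft with d_i/d_o = 0.627: τ_max = 16T/(π d_o³ (1−k⁴)), so d_o = [16T/(π τ_allow (1−k⁴))]^(1/3) = [16·96020/(π·1.29×10^8·0.8454)]^(1/3) = 0.1649 m.

165 mm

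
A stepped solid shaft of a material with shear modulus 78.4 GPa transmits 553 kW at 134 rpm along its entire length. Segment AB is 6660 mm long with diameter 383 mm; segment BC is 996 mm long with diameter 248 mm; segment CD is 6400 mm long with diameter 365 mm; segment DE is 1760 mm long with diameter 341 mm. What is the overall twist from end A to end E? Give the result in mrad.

ω = 2π·134/60 = 14.03 rad/s, so T = P/ω = 553×10³ / 14.03 = 39410 N·m.
J_AB = π(0.383)⁴/32 = 2.11×10^-3 m⁴; J_BC = π(0.248)⁴/32 = 3.71×10^-4 m⁴; J_CD = π(0.365)⁴/32 = 1.74×10^-3 m⁴; J_DE = π(0.341)⁴/32 = 1.33×10^-3 m⁴.
θ = (T/G)·Σ L_i/J_i = (39410/78.4×10⁹)·(6.66/2.11×10^-3 + 0.996/3.71×10^-4 + 6.40/1.74×10^-3 + 1.76/1.33×10^-3) = 5.446×10^-3 rad.

5.45 mrad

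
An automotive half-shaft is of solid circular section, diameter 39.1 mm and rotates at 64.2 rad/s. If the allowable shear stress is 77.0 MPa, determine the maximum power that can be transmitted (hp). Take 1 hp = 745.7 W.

J = πd⁴/32 = π(0.0391)⁴/32 = 2.295×10^-7 m⁴.
T_max = τ_allow·J/r = 7.70×10^7 × 2.295×10^-7 / 0.0196 = 903.8 N·m.
ω = 64.2 rad/s, so P_max = T_max·ω = 5.802×10^4 W.

77.8 hp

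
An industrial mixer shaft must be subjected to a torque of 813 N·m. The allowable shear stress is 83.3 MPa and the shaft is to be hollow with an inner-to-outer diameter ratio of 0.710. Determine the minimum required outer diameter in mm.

For a hollow shaft with d_i/d_o = 0.710: τ_max = 16T/(π d_o³ (1−k⁴)), so d_o = [16T/(π τ_allow (1−k⁴))]^(1/3) = [16·813.0/(π·8.33×10^7·0.7459)]^(1/3) = 0.04054 m.

40.5 mm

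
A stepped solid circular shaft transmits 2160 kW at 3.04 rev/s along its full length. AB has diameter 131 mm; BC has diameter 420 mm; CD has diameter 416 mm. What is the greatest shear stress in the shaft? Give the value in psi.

ω = 2π·3.04 = 19.10 rad/s, so T = P/ω = 2160×10³ / 19.10 = 113100 N·m.
Under the same torque, τ_max = 16T/(πd³) is largest where d is smallest — segment AB (d = 131 mm).
τ_max = 16·113100/(π·(0.131)³) = 2.562×10^8 Pa.

37200 psi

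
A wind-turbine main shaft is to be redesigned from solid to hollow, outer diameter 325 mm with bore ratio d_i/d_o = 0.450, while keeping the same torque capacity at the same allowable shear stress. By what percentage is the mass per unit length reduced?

18.0 %

Equal τ_max and T ⇒ the solid shaft needs d_s³ = d_o³(1−k⁴), so d_s = 325·(1−0.450⁴)^(1/3) = 320.5 mm.
Area ratio A_h/A_s = d_o²(1−k²)/d_s² = (1−k²)/(1−k⁴)^(2/3) = 0.8201.
Mass saving = 1 − 0.8201 = 18.0 %.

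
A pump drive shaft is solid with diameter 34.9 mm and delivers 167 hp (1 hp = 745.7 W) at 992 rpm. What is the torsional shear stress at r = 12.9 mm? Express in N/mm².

ω = 2π·992/60 = 103.9 rad/s, so T = P/ω = 167×745.7 / 103.9 = 1199 N·m.
J = πd⁴/32 = π(0.0349)⁴/32 = 1.456×10^-7 m⁴.
Shear stress varies linearly with radius: τ = T·r/J = 1199 × 0.0129 / 1.456×10^-7 = 1.062×10^8 Pa.

106 N/mm²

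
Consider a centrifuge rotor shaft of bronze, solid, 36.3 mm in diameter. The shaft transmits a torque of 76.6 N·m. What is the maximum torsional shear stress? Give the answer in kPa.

8160 kPa

J = πd⁴/32 = π(0.0363)⁴/32 = 1.705×10^-7 m⁴.
τ_max = T·r/J = 76.60 × 0.0181 / 1.705×10^-7 = 8.156×10^6 Pa.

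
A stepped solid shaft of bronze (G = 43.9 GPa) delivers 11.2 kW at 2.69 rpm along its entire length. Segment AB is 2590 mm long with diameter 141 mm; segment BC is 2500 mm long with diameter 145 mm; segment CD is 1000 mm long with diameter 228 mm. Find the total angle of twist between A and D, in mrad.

116 mrad

ω = 2π·2.69/60 = 0.2817 rad/s, so T = P/ω = 11.2×10³ / 0.2817 = 39760 N·m.
J_AB = π(0.141)⁴/32 = 3.88×10^-5 m⁴; J_BC = π(0.145)⁴/32 = 4.34×10^-5 m⁴; J_CD = π(0.228)⁴/32 = 2.65×10^-4 m⁴.
θ = (T/G)·Σ L_i/J_i = (39760/43.9×10⁹)·(2.59/3.88×10^-5 + 2.50/4.34×10^-5 + 1.00/2.65×10^-4) = 0.1160 rad.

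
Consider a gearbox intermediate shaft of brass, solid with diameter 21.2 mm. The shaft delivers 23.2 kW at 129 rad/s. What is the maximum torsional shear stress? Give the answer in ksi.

13.9 ksi

ω = 129 rad/s, so T = P/ω = 23.2×10³ / 129.0 = 179.8 N·m.
J = πd⁴/32 = π(0.0212)⁴/32 = 1.983×10^-8 m⁴.
τ_max = T·r/J = 179.8 × 0.0106 / 1.983×10^-8 = 9.613×10^7 Pa.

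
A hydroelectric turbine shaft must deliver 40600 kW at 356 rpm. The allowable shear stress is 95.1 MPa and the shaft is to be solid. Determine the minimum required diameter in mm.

388 mm

ω = 2π·356/60 = 37.28 rad/s, so T = P/ω = 40600×10³ / 37.28 = 1.089e6 N·m.
For a solid shaft τ_max = 16T/(πd³), so d = (16T/(π τ_allow))^(1/3) = (16·1.089e6/(π·9.51×10^7))^(1/3) = 0.3878 m.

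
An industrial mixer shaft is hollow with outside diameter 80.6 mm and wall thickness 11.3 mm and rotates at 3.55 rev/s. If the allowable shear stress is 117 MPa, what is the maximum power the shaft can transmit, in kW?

196 kW

J = π(d_o⁴ − d_i⁴)/32 = π(0.0806⁴ − 0.0580⁴)/32 = 3.032×10^-6 m⁴.
T_max = τ_allow·J/r = 1.17×10^8 × 3.032×10^-6 / 0.0403 = 8803 N·m.
ω = 2π·3.55 = 22.31 rad/s, so P_max = T_max·ω = 1.964×10^5 W.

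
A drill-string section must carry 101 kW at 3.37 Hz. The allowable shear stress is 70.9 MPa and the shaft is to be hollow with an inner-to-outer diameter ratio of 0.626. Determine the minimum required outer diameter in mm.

ω = 2π·3.37 = 21.17 rad/s, so T = P/ω = 101×10³ / 21.17 = 4770 N·m.
For a hollow shaft with d_i/d_o = 0.626: τ_max = 16T/(π d_o³ (1−k⁴)), so d_o = [16T/(π τ_allow (1−k⁴))]^(1/3) = [16·4770/(π·7.09×10^7·0.8464)]^(1/3) = 0.07397 m.

74.0 mm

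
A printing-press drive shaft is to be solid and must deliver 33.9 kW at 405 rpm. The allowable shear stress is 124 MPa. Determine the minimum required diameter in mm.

ω = 2π·405/60 = 42.41 rad/s, so T = P/ω = 33.9×10³ / 42.41 = 799.3 N·m.
For a solid shaft τ_max = 16T/(πd³), so d = (16T/(π τ_allow))^(1/3) = (16·799.3/(π·1.24×10^8))^(1/3) = 0.03202 m.

32.0 mm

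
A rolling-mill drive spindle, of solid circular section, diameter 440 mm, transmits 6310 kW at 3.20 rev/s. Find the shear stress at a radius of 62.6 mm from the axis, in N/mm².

5.34 N/mm²

ω = 2π·3.20 = 20.11 rad/s, so T = P/ω = 6310×10³ / 20.11 = 313800 N·m.
J = πd⁴/32 = π(0.440)⁴/32 = 3.680×10^-3 m⁴.
Shear stress varies linearly with radius: τ = T·r/J = 313800 × 0.0626 / 3.680×10^-3 = 5.339×10^6 Pa.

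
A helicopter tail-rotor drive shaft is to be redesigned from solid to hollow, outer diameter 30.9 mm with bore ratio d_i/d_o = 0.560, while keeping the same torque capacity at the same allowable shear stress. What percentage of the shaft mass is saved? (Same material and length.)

Equal τ_max and T ⇒ the solid shaft needs d_s³ = d_o³(1−k⁴), so d_s = 30.9·(1−0.560⁴)^(1/3) = 29.85 mm.
Area ratio A_h/A_s = d_o²(1−k²)/d_s² = (1−k²)/(1−k⁴)^(2/3) = 0.7354.
Mass saving = 1 − 0.7354 = 26.5 %.

26.5 %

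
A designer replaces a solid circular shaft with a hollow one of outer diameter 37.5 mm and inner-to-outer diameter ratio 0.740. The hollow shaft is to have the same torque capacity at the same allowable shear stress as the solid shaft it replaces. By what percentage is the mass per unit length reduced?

42.6 %

Equal τ_max and T ⇒ the solid shaft needs d_s³ = d_o³(1−k⁴), so d_s = 37.5·(1−0.740⁴)^(1/3) = 33.30 mm.
Area ratio A_h/A_s = d_o²(1−k²)/d_s² = (1−k²)/(1−k⁴)^(2/3) = 0.5738.
Mass saving = 1 − 0.5738 = 42.6 %.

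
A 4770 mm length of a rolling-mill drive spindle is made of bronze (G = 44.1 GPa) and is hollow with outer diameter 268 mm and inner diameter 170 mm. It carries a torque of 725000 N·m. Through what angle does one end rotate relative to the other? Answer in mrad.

185 mrad

J = π(d_o⁴ − d_i⁴)/32 = π(0.268⁴ − 0.170⁴)/32 = 4.245×10^-4 m⁴.
θ = T·L/(G·J) = 725000 × 4.77 / (44.1×10⁹ × 4.245×10^-4) = 0.1848 rad.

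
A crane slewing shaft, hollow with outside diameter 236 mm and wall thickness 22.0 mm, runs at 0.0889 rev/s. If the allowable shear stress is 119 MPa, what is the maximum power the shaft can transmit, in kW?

96.4 kW

J = π(d_o⁴ − d_i⁴)/32 = π(0.236⁴ − 0.192⁴)/32 = 1.711×10^-4 m⁴.
T_max = τ_allow·J/r = 1.19×10^8 × 1.711×10^-4 / 0.118 = 172600 N·m.
ω = 2π·0.0889 = 0.5586 rad/s, so P_max = T_max·ω = 9.640×10^4 W.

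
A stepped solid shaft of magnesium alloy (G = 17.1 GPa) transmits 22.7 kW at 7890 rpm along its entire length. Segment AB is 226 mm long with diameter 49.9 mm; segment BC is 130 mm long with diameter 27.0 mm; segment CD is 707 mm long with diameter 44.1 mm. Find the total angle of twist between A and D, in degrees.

0.439°

ω = 2π·7890/60 = 826.2 rad/s, so T = P/ω = 22.7×10³ / 826.2 = 27.47 N·m.
J_AB = π(0.0499)⁴/32 = 6.09×10^-7 m⁴; J_BC = π(0.0270)⁴/32 = 5.22×10^-8 m⁴; J_CD = π(0.0441)⁴/32 = 3.71×10^-7 m⁴.
θ = (T/G)·Σ L_i/J_i = (27.47/17.1×10⁹)·(0.226/6.09×10^-7 + 0.130/5.22×10^-8 + 0.707/3.71×10^-7) = 7.659×10^-3 rad.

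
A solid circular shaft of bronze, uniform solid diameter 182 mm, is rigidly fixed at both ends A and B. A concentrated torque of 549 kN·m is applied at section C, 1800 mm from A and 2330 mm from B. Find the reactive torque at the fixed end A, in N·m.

With uniform GJ and both ends fixed, compatibility θ_AC = θ_CB gives T_A·a = T_B·b, together with T_A + T_B = T₀.
T_A = T₀·b/(a+b) = 549000·2330/4130 = 309700 N·m; T_B = 239300 N·m.

310000 N·m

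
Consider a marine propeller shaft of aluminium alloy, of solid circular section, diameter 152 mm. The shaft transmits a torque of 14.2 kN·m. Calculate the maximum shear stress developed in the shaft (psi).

J = πd⁴/32 = π(0.152)⁴/32 = 5.241×10^-5 m⁴.
τ_max = T·r/J = 14200 × 0.0760 / 5.241×10^-5 = 2.059×10^7 Pa.

2990 psi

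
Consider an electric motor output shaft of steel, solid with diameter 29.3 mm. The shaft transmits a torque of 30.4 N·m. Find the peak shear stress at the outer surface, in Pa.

J = πd⁴/32 = π(0.0293)⁴/32 = 7.236×10^-8 m⁴.
τ_max = T·r/J = 30.40 × 0.0146 / 7.236×10^-8 = 6.155×10^6 Pa.

6.16e6 Pa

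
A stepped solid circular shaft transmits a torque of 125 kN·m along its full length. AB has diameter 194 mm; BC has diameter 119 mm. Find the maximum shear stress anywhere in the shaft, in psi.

Under the same torque, τ_max = 16T/(πd³) is largest where d is smallest — segment BC (d = 119 mm).
τ_max = 16·125000/(π·(0.119)³) = 3.778×10^8 Pa.

54800 psi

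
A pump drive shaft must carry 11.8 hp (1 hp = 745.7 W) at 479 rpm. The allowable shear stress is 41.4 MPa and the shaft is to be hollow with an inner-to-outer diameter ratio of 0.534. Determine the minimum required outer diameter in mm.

28.6 mm

ω = 2π·479/60 = 50.16 rad/s, so T = P/ω = 11.8×745.7 / 50.16 = 175.4 N·m.
For a hollow shaft with d_i/d_o = 0.534: τ_max = 16T/(π d_o³ (1−k⁴)), so d_o = [16T/(π τ_allow (1−k⁴))]^(1/3) = [16·175.4/(π·4.14×10^7·0.9187)]^(1/3) = 0.02864 m.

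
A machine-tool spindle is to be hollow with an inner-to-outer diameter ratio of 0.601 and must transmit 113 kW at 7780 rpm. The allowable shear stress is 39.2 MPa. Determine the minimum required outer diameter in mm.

ω = 2π·7780/60 = 814.7 rad/s, so T = P/ω = 113×10³ / 814.7 = 138.7 N·m.
For a hollow shaft with d_i/d_o = 0.601: τ_max = 16T/(π d_o³ (1−k⁴)), so d_o = [16T/(π τ_allow (1−k⁴))]^(1/3) = [16·138.7/(π·3.92×10^7·0.8695)]^(1/3) = 0.02747 m.

27.5 mm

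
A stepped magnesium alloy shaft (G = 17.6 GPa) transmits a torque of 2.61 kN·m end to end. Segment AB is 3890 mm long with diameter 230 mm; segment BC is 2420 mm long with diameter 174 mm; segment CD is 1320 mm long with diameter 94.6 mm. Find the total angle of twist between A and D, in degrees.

1.78°

J_AB = π(0.230)⁴/32 = 2.75×10^-4 m⁴; J_BC = π(0.174)⁴/32 = 9.00×10^-5 m⁴; J_CD = π(0.0946)⁴/32 = 7.86×10^-6 m⁴.
θ = (T/G)·Σ L_i/J_i = (2610/17.6×10⁹)·(3.89/2.75×10^-4 + 2.42/9.00×10^-5 + 1.32/7.86×10^-6) = 0.03098 rad.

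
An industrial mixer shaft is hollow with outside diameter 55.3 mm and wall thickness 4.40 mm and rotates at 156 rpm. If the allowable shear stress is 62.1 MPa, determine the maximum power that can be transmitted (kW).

J = π(d_o⁴ − d_i⁴)/32 = π(0.0553⁴ − 0.0465⁴)/32 = 4.591×10^-7 m⁴.
T_max = τ_allow·J/r = 6.21×10^7 × 4.591×10^-7 / 0.0276 = 1031 N·m.
ω = 2π·156/60 = 16.34 rad/s, so P_max = T_max·ω = 1.685×10^4 W.

16.8 kW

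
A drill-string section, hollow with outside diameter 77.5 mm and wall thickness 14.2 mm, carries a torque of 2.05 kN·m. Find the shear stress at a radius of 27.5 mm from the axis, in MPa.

19.0 MPa

J = π(d_o⁴ − d_i⁴)/32 = π(0.0775⁴ − 0.0491⁴)/32 = 2.971×10^-6 m⁴.
Shear stress varies linearly with radius: τ = T·r/J = 2050 × 0.0275 / 2.971×10^-6 = 1.897×10^7 Pa.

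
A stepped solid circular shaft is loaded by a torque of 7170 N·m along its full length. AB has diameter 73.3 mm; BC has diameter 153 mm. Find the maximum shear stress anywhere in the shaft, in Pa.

Under the same torque, τ_max = 16T/(πd³) is largest where d is smallest — segment AB (d = 73.3 mm).
τ_max = 16·7170/(π·(0.0733)³) = 9.272×10^7 Pa.

9.27e7 Pa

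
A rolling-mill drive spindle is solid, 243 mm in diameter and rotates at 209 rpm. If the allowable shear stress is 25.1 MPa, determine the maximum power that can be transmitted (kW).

1550 kW

J = πd⁴/32 = π(0.243)⁴/32 = 3.423×10^-4 m⁴.
T_max = τ_allow·J/r = 2.51×10^7 × 3.423×10^-4 / 0.121 = 70720 N·m.
ω = 2π·209/60 = 21.89 rad/s, so P_max = T_max·ω = 1.548×10^6 W.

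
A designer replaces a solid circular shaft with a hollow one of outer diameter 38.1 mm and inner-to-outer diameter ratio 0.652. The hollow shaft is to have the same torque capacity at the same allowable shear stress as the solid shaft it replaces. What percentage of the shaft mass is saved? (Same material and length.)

34.3 %

Equal τ_max and T ⇒ the solid shaft needs d_s³ = d_o³(1−k⁴), so d_s = 38.1·(1−0.652⁴)^(1/3) = 35.65 mm.
Area ratio A_h/A_s = d_o²(1−k²)/d_s² = (1−k²)/(1−k⁴)^(2/3) = 0.6566.
Mass saving = 1 − 0.6566 = 34.3 %.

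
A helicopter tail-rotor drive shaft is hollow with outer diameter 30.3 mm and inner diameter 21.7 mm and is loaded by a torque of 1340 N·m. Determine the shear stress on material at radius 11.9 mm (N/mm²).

261 N/mm²

J = π(d_o⁴ − d_i⁴)/32 = π(0.0303⁴ − 0.0217⁴)/32 = 6.098×10^-8 m⁴.
Shear stress varies linearly with radius: τ = T·r/J = 1340 × 0.0119 / 6.098×10^-8 = 2.615×10^8 Pa.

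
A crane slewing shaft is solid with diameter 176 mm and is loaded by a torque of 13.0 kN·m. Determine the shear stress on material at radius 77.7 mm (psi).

1560 psi

J = πd⁴/32 = π(0.176)⁴/32 = 9.420×10^-5 m⁴.
Shear stress varies linearly with radius: τ = T·r/J = 13000 × 0.0777 / 9.420×10^-5 = 1.072×10^7 Pa.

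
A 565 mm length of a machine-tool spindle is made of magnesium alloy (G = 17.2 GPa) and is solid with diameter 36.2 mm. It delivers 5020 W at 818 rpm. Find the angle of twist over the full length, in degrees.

ω = 2π·818/60 = 85.66 rad/s, so T = P/ω = 5020 / 85.66 = 58.60 N·m.
J = πd⁴/32 = π(0.0362)⁴/32 = 1.686×10^-7 m⁴.
θ = T·L/(G·J) = 58.60 × 0.565 / (17.2×10⁹ × 1.686×10^-7) = 0.01142 rad.

0.654°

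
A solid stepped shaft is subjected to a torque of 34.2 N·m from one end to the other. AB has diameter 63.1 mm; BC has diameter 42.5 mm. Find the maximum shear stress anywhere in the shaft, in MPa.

2.27 MPa

Under the same torque, τ_max = 16T/(πd³) is largest where d is smallest — segment BC (d = 42.5 mm).
τ_max = 16·34.20/(π·(0.0425)³) = 2.269×10^6 Pa.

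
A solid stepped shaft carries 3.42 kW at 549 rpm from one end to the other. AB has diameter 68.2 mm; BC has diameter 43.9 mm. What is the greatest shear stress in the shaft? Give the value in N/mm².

3.58 N/mm²

ω = 2π·549/60 = 57.49 rad/s, so T = P/ω = 3.42×10³ / 57.49 = 59.49 N·m.
Under the same torque, τ_max = 16T/(πd³) is largest where d is smallest — segment BC (d = 43.9 mm).
τ_max = 16·59.49/(π·(0.0439)³) = 3.581×10^6 Pa.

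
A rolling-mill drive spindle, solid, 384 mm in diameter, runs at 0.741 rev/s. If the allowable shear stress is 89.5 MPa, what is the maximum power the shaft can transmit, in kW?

4630 kW

J = πd⁴/32 = π(0.384)⁴/32 = 2.135×10^-3 m⁴.
T_max = τ_allow·J/r = 8.95×10^7 × 2.135×10^-3 / 0.192 = 995100 N·m.
ω = 2π·0.741 = 4.656 rad/s, so P_max = T_max·ω = 4.633×10^6 W.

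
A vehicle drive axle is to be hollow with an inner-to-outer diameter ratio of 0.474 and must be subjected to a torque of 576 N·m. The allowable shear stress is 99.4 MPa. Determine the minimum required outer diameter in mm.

For a hollow shaft with d_i/d_o = 0.474: τ_max = 16T/(π d_o³ (1−k⁴)), so d_o = [16T/(π τ_allow (1−k⁴))]^(1/3) = [16·576.0/(π·9.94×10^7·0.9495)]^(1/3) = 0.03144 m.

31.4 mm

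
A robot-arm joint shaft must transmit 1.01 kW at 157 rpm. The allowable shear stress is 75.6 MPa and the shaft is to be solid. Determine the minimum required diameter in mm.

16.1 mm

ω = 2π·157/60 = 16.44 rad/s, so T = P/ω = 1.01×10³ / 16.44 = 61.43 N·m.
For a solid shaft τ_max = 16T/(πd³), so d = (16T/(π τ_allow))^(1/3) = (16·61.43/(π·7.56×10^7))^(1/3) = 0.01606 m.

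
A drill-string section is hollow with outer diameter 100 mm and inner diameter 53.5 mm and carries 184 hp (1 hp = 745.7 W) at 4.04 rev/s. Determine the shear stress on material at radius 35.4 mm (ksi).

3.08 ksi

ω = 2π·4.04 = 25.38 rad/s, so T = P/ω = 184×745.7 / 25.38 = 5405 N·m.
J = π(d_o⁴ − d_i⁴)/32 = π(0.100⁴ − 0.0535⁴)/32 = 9.013×10^-6 m⁴.
Shear stress varies linearly with radius: τ = T·r/J = 5405 × 0.0354 / 9.013×10^-6 = 2.123×10^7 Pa.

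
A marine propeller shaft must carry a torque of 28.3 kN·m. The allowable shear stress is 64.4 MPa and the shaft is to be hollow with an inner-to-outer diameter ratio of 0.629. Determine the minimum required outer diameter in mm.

For a hollow shaft with d_i/d_o = 0.629: τ_max = 16T/(π d_o³ (1−k⁴)), so d_o = [16T/(π τ_allow (1−k⁴))]^(1/3) = [16·28300/(π·6.44×10^7·0.8435)]^(1/3) = 0.1384 m.

138 mm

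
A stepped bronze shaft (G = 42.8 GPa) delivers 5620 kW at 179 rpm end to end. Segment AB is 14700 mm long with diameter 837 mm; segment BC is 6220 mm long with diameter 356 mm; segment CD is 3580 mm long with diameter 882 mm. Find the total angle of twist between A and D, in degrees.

ω = 2π·179/60 = 18.74 rad/s, so T = P/ω = 5620×10³ / 18.74 = 299800 N·m.
J_AB = π(0.837)⁴/32 = 0.0482 m⁴; J_BC = π(0.356)⁴/32 = 1.58×10^-3 m⁴; J_CD = π(0.882)⁴/32 = 0.0594 m⁴.
θ = (T/G)·Σ L_i/J_i = (299800/42.8×10⁹)·(14.7/0.0482 + 6.22/1.58×10^-3 + 3.58/0.0594) = 0.03019 rad.

1.73°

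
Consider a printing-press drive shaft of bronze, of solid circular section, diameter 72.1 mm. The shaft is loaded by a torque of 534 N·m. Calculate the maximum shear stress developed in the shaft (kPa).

7260 kPa

J = πd⁴/32 = π(0.0721)⁴/32 = 2.653×10^-6 m⁴.
τ_max = T·r/J = 534.0 × 0.0360 / 2.653×10^-6 = 7.256×10^6 Pa.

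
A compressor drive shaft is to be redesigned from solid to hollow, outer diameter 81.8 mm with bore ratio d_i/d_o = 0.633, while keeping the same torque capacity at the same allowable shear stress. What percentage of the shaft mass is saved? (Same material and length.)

32.7 %

Equal τ_max and T ⇒ the solid shaft needs d_s³ = d_o³(1−k⁴), so d_s = 81.8·(1−0.633⁴)^(1/3) = 77.16 mm.
Area ratio A_h/A_s = d_o²(1−k²)/d_s² = (1−k²)/(1−k⁴)^(2/3) = 0.6735.
Mass saving = 1 − 0.6735 = 32.7 %.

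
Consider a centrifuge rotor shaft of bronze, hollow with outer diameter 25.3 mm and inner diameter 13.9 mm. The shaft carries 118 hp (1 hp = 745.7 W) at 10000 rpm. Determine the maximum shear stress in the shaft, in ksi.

4.22 ksi

ω = 2π·10000/60 = 1047 rad/s, so T = P/ω = 118×745.7 / 1047 = 84.03 N·m.
J = π(d_o⁴ − d_i⁴)/32 = π(0.0253⁴ − 0.0139⁴)/32 = 3.656×10^-8 m⁴.
τ_max = T·r/J = 84.03 × 0.0126 / 3.656×10^-8 = 2.907×10^7 Pa.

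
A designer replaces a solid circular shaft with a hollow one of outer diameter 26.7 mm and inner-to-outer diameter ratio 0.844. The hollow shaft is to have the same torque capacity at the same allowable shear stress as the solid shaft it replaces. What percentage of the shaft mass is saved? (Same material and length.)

Equal τ_max and T ⇒ the solid shaft needs d_s³ = d_o³(1−k⁴), so d_s = 26.7·(1−0.844⁴)^(1/3) = 21.09 mm.
Area ratio A_h/A_s = d_o²(1−k²)/d_s² = (1−k²)/(1−k⁴)^(2/3) = 0.4612.
Mass saving = 1 − 0.4612 = 53.9 %.

53.9 %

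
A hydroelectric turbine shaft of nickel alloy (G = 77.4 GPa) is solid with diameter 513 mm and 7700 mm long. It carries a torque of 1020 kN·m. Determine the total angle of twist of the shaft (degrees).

J = πd⁴/32 = π(0.513)⁴/32 = 6.799×10^-3 m⁴.
θ = T·L/(G·J) = 1.020e6 × 7.70 / (77.4×10⁹ × 6.799×10^-3) = 0.01492 rad.

0.855°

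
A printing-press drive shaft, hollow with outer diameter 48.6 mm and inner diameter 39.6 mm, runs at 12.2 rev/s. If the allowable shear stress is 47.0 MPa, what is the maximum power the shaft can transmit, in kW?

45.4 kW

J = π(d_o⁴ − d_i⁴)/32 = π(0.0486⁴ − 0.0396⁴)/32 = 3.063×10^-7 m⁴.
T_max = τ_allow·J/r = 4.70×10^7 × 3.063×10^-7 / 0.0243 = 592.4 N·m.
ω = 2π·12.2 = 76.65 rad/s, so P_max = T_max·ω = 4.541×10^4 W.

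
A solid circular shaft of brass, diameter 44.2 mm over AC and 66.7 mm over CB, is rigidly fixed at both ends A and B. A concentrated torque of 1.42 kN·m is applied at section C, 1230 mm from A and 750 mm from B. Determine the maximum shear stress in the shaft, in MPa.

21.8 MPa

Compatibility: T_A·a/J_AC = T_B·b/J_CB with T_A + T_B = T₀.
J_AC = 3.75×10^-7 m⁴, J_CB = 1.94×10^-6 m⁴, so T_A = T₀·(J_AC/a)/((J_AC/a)+(J_CB/b)) = 149.4 N·m, T_B = 1271 N·m.
τ in each portion: τ_AC = 8.81×10^6 Pa, τ_CB = 2.18×10^7 Pa; maximum is in CB.
τ_max = T_CB·r/J = 1271·0.0334/1.94×10^-6 = 2.181×10^7 Pa.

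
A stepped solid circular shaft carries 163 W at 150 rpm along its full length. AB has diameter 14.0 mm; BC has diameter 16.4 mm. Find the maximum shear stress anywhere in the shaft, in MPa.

ω = 2π·150/60 = 15.71 rad/s, so T = P/ω = 163 / 15.71 = 10.38 N·m.
Under the same torque, τ_max = 16T/(πd³) is largest where d is smallest — segment AB (d = 14.0 mm).
τ_max = 16·10.38/(π·(0.0140)³) = 1.926×10^7 Pa.

19.3 MPa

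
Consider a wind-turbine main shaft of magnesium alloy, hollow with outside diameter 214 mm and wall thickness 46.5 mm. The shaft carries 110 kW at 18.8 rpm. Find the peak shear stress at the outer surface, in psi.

ω = 2π·18.8/60 = 1.969 rad/s, so T = P/ω = 110×10³ / 1.969 = 55870 N·m.
J = π(d_o⁴ − d_i⁴)/32 = π(0.214⁴ − 0.121⁴)/32 = 1.849×10^-4 m⁴.
τ_max = T·r/J = 55870 × 0.107 / 1.849×10^-4 = 3.234×10^7 Pa.

4690 psi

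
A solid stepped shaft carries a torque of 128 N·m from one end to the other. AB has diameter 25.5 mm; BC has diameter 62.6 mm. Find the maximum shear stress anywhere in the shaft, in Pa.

3.93e7 Pa

Under the same torque, τ_max = 16T/(πd³) is largest where d is smallest — segment AB (d = 25.5 mm).
τ_max = 16·128.0/(π·(0.0255)³) = 3.932×10^7 Pa.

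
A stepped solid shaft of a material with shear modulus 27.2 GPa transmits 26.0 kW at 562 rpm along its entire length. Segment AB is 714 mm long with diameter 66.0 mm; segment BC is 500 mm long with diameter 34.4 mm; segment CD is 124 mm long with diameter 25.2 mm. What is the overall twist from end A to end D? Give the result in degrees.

ω = 2π·562/60 = 58.85 rad/s, so T = P/ω = 26.0×10³ / 58.85 = 441.8 N·m.
J_AB = π(0.0660)⁴/32 = 1.86×10^-6 m⁴; J_BC = π(0.0344)⁴/32 = 1.37×10^-7 m⁴; J_CD = π(0.0252)⁴/32 = 3.96×10^-8 m⁴.
θ = (T/G)·Σ L_i/J_i = (441.8/27.2×10⁹)·(0.714/1.86×10^-6 + 0.500/1.37×10^-7 + 0.124/3.96×10^-8) = 0.1162 rad.

6.66°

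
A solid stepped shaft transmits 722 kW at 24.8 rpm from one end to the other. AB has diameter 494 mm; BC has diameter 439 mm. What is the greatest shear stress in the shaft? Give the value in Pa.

ω = 2π·24.8/60 = 2.597 rad/s, so T = P/ω = 722×10³ / 2.597 = 278000 N·m.
Under the same torque, τ_max = 16T/(πd³) is largest where d is smallest — segment BC (d = 439 mm).
τ_max = 16·278000/(π·(0.439)³) = 1.674×10^7 Pa.

1.67e7 Pa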